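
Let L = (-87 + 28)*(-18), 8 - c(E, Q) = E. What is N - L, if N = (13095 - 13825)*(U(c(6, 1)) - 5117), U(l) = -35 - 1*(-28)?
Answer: 3739458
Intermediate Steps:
c(E, Q) = 8 - E
L = 1062 (L = -59*(-18) = 1062)
U(l) = -7 (U(l) = -35 + 28 = -7)
N = 3740520 (N = (13095 - 13825)*(-7 - 5117) = -730*(-5124) = 3740520)
N - L = 3740520 - 1*1062 = 3740520 - 1062 = 3739458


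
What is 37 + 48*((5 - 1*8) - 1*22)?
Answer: -1163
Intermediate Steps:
37 + 48*((5 - 1*8) - 1*22) = 37 + 48*((5 - 8) - 22) = 37 + 48*(-3 - 22) = 37 + 48*(-25) = 37 - 1200 = -1163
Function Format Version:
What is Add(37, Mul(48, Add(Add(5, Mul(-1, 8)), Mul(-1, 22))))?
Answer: -1163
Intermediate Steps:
Add(37, Mul(48, Add(Add(5, Mul(-1, 8)), Mul(-1, 22)))) = Add(37, Mul(48, Add(Add(5, -8), -22))) = Add(37, Mul(48, Add(-3, -22))) = Add(37, Mul(48, -25)) = Add(37, -1200) = -1163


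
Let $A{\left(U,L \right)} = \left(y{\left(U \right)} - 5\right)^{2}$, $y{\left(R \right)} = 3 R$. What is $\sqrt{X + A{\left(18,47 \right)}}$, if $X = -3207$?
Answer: $i \sqrt{806} \approx 28.39 i$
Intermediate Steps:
$A{\left(U,L \right)} = \left(-5 + 3 U\right)^{2}$ ($A{\left(U,L \right)} = \left(3 U - 5\right)^{2} = \left(-5 + 3 U\right)^{2}$)
$\sqrt{X + A{\left(18,47 \right)}} = \sqrt{-3207 + \left(-5 + 3 \cdot 18\right)^{2}} = \sqrt{-3207 + \left(-5 + 54\right)^{2}} = \sqrt{-3207 + 49^{2}} = \sqrt{-3207 + 2401} = \sqrt{-806} = i \sqrt{806}$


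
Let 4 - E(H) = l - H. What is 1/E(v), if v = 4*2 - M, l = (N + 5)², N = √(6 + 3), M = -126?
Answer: 1/74 ≈ 0.013514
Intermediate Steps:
N = 3 (N = √9 = 3)
l = 64 (l = (3 + 5)² = 8² = 64)
v = 134 (v = 4*2 - 1*(-126) = 8 + 126 = 134)
E(H) = -60 + H (E(H) = 4 - (64 - H) = 4 + (-64 + H) = -60 + H)
1/E(v) = 1/(-60 + 134) = 1/74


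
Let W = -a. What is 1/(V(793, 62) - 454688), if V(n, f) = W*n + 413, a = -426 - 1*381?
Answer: 1/185676 ≈ 5.3857e-6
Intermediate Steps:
a = -807 (a = -426 - 381 = -807)
W = 807 (W = -1*(-807) = 807)
V(n, f) = 413 + 807*n (V(n, f) = 807*n + 413 = 413 + 807*n)
1/(V(793, 62) - 454688) = 1/((413 + 807*793) - 454688) = 1/((413 + 639951) - 454688) = 1/(640364 - 454688) = 1/185676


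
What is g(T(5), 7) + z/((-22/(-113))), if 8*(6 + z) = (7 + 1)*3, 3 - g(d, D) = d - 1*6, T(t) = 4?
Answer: -229/22 ≈ -10.409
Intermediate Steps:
g(d, D) = 9 - d (g(d, D) = 3 - (d - 1*6) = 3 - (d - 6) = 3 - (-6 + d) = 3 + (6 - d) = 9 - d)
z = -3 (z = -6 + ((7 + 1)*3)/8 = -6 + (8*3)/8 = -6 + (1/8)*24 = -6 + 3 = -3)
g(T(5), 7) + z/((-22/(-113))) = (9 - 1*4) - 3/(-22/(-113)) = (9 - 4) - 3/(-22*(-1/113)) = 5 - 3/(22/113) = 5 + (113/22)*(-3) = 5 - 339/22 = -229/22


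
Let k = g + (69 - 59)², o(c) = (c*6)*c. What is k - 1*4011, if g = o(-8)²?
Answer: 143545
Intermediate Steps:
o(c) = 6*c² (o(c) = (6*c)*c = 6*c²)
g = 147456 (g = (6*(-8)²)² = (6*64)² = 384² = 147456)
k = 147556 (k = 147456 + (69 - 59)² = 147456 + 10² = 147456 + 100 = 147556)
k - 1*4011 = 147556 - 1*4011 = 147556 - 4011 = 143545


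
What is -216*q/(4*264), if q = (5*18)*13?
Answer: -5265/22 ≈ -239.32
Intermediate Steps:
q = 1170 (q = 90*13 = 1170)
-216*q/(4*264) = -252720/(4*264) = -252720/1056 = -216*195/176 = -5265/22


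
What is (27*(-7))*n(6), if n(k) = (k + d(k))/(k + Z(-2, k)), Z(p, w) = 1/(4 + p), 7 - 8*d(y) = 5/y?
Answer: -1575/8 ≈ -196.88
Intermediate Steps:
d(y) = 7/8 - 5/(8*y)
n(k) = (k + (-5 + 7*k)/(8*k))/(1/2 + k) (n(k) = (k + (-5 + 7*k)/(8*k))/(k + 1/(4 - 2)) = (k + (-5 + 7*k)/(8*k))/(k + 1/2) = (k + (-5 + 7*k)/(8*k))/(1/2 + k))
(27*(-7))*n(6) = (27*(-7))*((1/4)*(-5 + 7*6 + 8*6**2)/(6*(1 + 2*6))) = -189*(-5 + 42 + 8*36)/(4*6*(1 + 12)) = -189*(-5 + 42 + 288)/(4*6*13) = -189*325/(4*6*13) = -189*25/24 = -1575/8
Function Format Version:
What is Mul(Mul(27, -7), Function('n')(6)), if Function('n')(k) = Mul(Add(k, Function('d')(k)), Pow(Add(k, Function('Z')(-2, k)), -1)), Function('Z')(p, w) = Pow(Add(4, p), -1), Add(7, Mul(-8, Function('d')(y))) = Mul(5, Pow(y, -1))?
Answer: Rational(-1575, 8) ≈ -196.88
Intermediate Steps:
Function('d')(y) = Add(Rational(7, 8), Mul(Rational(-5, 8), Pow(y, -1))) (Function('d')(y) = Add(Rational(7, 8), Mul(Rational(-1, 8), Mul(5, Pow(y, -1)))) = Add(Rational(7, 8), Mul(Rational(-5, 8), Pow(y, -1))))
Function('n')(k) = Mul(Pow(Add(Rational(1, 2), k), -1), Add(k, Mul(Rational(1, 8), Pow(k, -1), Add(-5, Mul(7, k))))) (Function('n')(k) = Mul(Add(k, Mul(Rational(1, 8), Pow(k, -1), Add(-5, Mul(7, k)))), Pow(Add(k, Pow(Add(4, -2), -1)), -1)) = Mul(Add(k, Mul(Rational(1, 8), Pow(k, -1), Add(-5, Mul(7, k)))), Pow(Add(k, Pow(2, -1)), -1)) = Mul(Add(k, Mul(Rational(1, 8), Pow(k, -1), Add(-5, Mul(7, k)))), Pow(Add(k, Rational(1, 2)), -1)) = Mul(Add(k, Mul(Rational(1, 8), Pow(k, -1), Add(-5, Mul(7, k)))), Pow(Add(Rational(1, 2), k), -1)) = Mul(Pow(Add(Rational(1, 2), k), -1), Add(k, Mul(Rational(1, 8), Pow(k, -1), Add(-5, Mul(7, k))))))
Mul(Mul(27, -7), Function('n')(6)) = Mul(Mul(27, -7), Mul(Rational(1, 4), Pow(6, -1), Pow(Add(1, Mul(2, 6)), -1), Add(-5, Mul(7, 6), Mul(8, Pow(6, 2))))) = Mul(-189, Mul(Rational(1, 4), Rational(1, 6), Pow(Add(1, 12), -1), Add(-5, 42, Mul(8, 36)))) = Mul(-189, Mul(Rational(1, 4), Rational(1, 6), Pow(13, -1), Add(-5, 42, 288))) = Mul(-189, Mul(Rational(1, 4), Rational(1, 6), Rational(1, 13), 325)) = Mul(-189, Rational(25, 24)) = Rational(-1575, 8)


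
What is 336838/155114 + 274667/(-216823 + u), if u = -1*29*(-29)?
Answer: 15073123939/16750915974 ≈ 0.89984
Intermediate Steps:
u = 841 (u = -29*(-29) = 841)
336838/155114 + 274667/(-216823 + u) = 336838/155114 + 274667/(-216823 + 841) = 336838*(1/155114) + 274667/(-215982) = 168419/77557 + 274667*(-1/215982) = 168419/77557 - 274667/215982 = 15073123939/16750915974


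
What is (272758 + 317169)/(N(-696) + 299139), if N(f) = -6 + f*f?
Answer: 45379/60273 ≈ 0.75289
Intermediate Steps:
N(f) = -6 + f**2
(272758 + 317169)/(N(-696) + 299139) = (272758 + 317169)/((-6 + (-696)**2) + 299139) = 589927/((-6 + 484416) + 299139) = 589927/(484410 + 299139) = 589927/783549 = 589927*(1/783549) = 45379/60273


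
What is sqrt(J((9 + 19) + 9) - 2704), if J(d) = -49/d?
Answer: I*sqrt(3703589)/37 ≈ 52.013*I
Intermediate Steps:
sqrt(J((9 + 19) + 9) - 2704) = sqrt(-49/((9 + 19) + 9) - 2704) = sqrt(-49/(28 + 9) - 2704) = sqrt(-49/37 - 2704) = sqrt(-100097/37) = I*sqrt(3703589)/37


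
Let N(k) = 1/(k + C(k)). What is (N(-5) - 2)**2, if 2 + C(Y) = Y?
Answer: 625/144 ≈ 4.3403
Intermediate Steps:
C(Y) = -2 + Y
N(k) = 1/(-2 + 2*k) (N(k) = 1/(k + (-2 + k)) = 1/(-2 + 2*k))
(N(-5) - 2)**2 = (1/(2*(-1 - 5)) - 2)**2 = ((1/2)/(-6) - 2)**2 = ((1/2)*(-1/6) - 2)**2 = (-1/12 - 2)**2 = (-25/12)**2 = 625/144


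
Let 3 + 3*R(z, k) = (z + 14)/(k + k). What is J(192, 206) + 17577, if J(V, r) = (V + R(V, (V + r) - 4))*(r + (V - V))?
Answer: 33652102/591 ≈ 56941.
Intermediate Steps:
R(z, k) = -1 + (14 + z)/(6*k) (R(z, k) = -1 + ((z + 14)/(k + k))/3 = -1 + ((14 + z)/((2*k)))/3 = -1 + ((14 + z)*(1/(2*k)))/3 = -1 + ((14 + z)/(2*k))/3 = -1 + (14 + z)/(6*k))
J(V, r) = r*(V + (38 - 6*r - 5*V)/(6*(-4 + V + r))) (J(V, r) = (V + (14 + V - 6*((V + r) - 4))/(6*((V + r) - 4)))*(r + (V - V)) = (V + (14 + V - 6*(-4 + V + r))/(6*(-4 + V + r)))*(r + 0) = (V + (14 + V + (24 - 6*V - 6*r))/(6*(-4 + V + r)))*r = (V + (38 - 6*r - 5*V)/(6*(-4 + V + r)))*r = r*(V + (38 - 6*r - 5*V)/(6*(-4 + V + r))))
J(192, 206) + 17577 = (⅙)*206*(38 - 6*206 - 5*192 + 6*192*(-4 + 192 + 206))/(-4 + 192 + 206) + 17577 = (⅙)*206*(38 - 1236 - 960 + 6*192*394)/394 + 17577 = (⅙)*206*(1/394)*(38 - 1236 - 960 + 453888) + 17577 = (⅙)*206*(1/394)*451730 + 17577 = 23264095/591 + 17577 = 33652102/591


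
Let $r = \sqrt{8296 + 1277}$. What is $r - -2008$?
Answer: $2008 + \sqrt{9573} \approx 2105.8$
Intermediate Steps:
$r = \sqrt{9573} \approx 97.842$
$r - -2008 = \sqrt{9573} - -2008 = \sqrt{9573} + 2008 = 2008 + \sqrt{9573}$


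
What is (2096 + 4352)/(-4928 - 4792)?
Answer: -806/1215 ≈ -0.66337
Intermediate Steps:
(2096 + 4352)/(-4928 - 4792) = 6448/(-9720) = 6448*(-1/9720) = -806/1215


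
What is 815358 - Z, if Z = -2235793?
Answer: 3051151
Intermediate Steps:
815358 - Z = 815358 - 1*(-2235793) = 815358 + 2235793 = 3051151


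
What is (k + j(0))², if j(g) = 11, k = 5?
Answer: 256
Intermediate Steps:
(k + j(0))² = (5 + 11)² = 16² = 256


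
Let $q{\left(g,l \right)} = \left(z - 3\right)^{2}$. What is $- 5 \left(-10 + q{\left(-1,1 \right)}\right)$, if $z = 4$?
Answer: $45$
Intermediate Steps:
$q{\left(g,l \right)} = 1$ ($q{\left(g,l \right)} = \left(4 - 3\right)^{2} = 1^{2} = 1$)
$- 5 \left(-10 + q{\left(-1,1 \right)}\right) = - 5 \left(-10 + 1\right) = \left(-5\right) \left(-9\right) = 45$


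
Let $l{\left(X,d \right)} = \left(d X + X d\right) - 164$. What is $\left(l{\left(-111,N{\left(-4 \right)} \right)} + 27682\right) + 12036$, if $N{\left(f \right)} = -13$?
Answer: $42440$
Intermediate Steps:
$l{\left(X,d \right)} = -164 + 2 X d$ ($l{\left(X,d \right)} = \left(X d + X d\right) - 164 = 2 X d - 164 = -164 + 2 X d$)
$\left(l{\left(-111,N{\left(-4 \right)} \right)} + 27682\right) + 12036 = \left(\left(-164 + 2 \left(-111\right) \left(-13\right)\right) + 27682\right) + 12036 = \left(\left(-164 + 2886\right) + 27682\right) + 12036 = \left(2722 + 27682\right) + 12036 = 30404 + 12036 = 42440$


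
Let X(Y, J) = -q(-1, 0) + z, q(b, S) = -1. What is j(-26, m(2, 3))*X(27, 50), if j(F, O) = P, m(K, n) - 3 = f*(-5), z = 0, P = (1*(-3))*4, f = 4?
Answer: -12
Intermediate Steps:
P = -12 (P = -3*4 = -12)
m(K, n) = -17 (m(K, n) = 3 + 4*(-5) = 3 - 20 = -17)
X(Y, J) = 1 (X(Y, J) = -1*(-1) + 0 = 1 + 0 = 1)
j(F, O) = -12
j(-26, m(2, 3))*X(27, 50) = -12*1 = -12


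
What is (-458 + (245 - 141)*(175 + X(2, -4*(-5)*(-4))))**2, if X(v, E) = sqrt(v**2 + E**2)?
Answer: 384044228 + 7380672*sqrt(1601) ≈ 6.7936e+8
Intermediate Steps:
X(v, E) = sqrt(E**2 + v**2)
(-458 + (245 - 141)*(175 + X(2, -4*(-5)*(-4))))**2 = (-458 + (245 - 141)*(175 + sqrt((-4*(-5)*(-4))**2 + 2**2)))**2 = (-458 + 104*(175 + sqrt((20*(-4))**2 + 4)))**2 = (-458 + 104*(175 + sqrt((-80)**2 + 4)))**2 = (-458 + 104*(175 + sqrt(6400 + 4)))**2 = (-458 + 104*(175 + sqrt(6404)))**2 = (-458 + 104*(175 + 2*sqrt(1601)))**2 = (-458 + (18200 + 208*sqrt(1601)))**2 = (17742 + 208*sqrt(1601))**2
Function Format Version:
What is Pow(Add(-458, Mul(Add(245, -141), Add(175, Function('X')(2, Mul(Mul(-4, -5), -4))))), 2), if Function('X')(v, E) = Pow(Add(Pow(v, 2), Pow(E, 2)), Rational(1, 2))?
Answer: Add(384044228, Mul(7380672, Pow(1601, Rational(1, 2)))) ≈ 6.7936e+8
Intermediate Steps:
Function('X')(v, E) = Pow(Add(Pow(E, 2), Pow(v, 2)), Rational(1, 2))
Pow(Add(-458, Mul(Add(245, -141), Add(175, Function('X')(2, Mul(Mul(-4, -5), -4))))), 2) = Pow(Add(-458, Mul(Add(245, -141), Add(175, Pow(Add(Pow(Mul(Mul(-4, -5), -4), 2), Pow(2, 2)), Rational(1, 2))))), 2) = Pow(Add(-458, Mul(104, Add(175, Pow(Add(Pow(Mul(20, -4), 2), 4), Rational(1, 2))))), 2) = Pow(Add(-458, Mul(104, Add(175, Pow(Add(Pow(-80, 2), 4), Rational(1, 2))))), 2) = Pow(Add(-458, Mul(104, Add(175, Pow(Add(6400, 4), Rational(1, 2))))), 2) = Pow(Add(-458, Mul(104, Add(175, Pow(6404, Rational(1, 2))))), 2) = Pow(Add(-458, Mul(104, Add(175, Mul(2, Pow(1601, Rational(1, 2)))))), 2) = Pow(Add(-458, Add(18200, Mul(208, Pow(1601, Rational(1, 2))))), 2) = Pow(Add(17742, Mul(208, Pow(1601, Rational(1, 2)))), 2)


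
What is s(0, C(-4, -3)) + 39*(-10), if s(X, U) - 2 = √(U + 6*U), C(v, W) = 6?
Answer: -388 + √42 ≈ -381.52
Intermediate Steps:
s(X, U) = 2 + √7*√U (s(X, U) = 2 + √(U + 6*U) = 2 + √(7*U) = 2 + √7*√U)
s(0, C(-4, -3)) + 39*(-10) = (2 + √7*√6) + 39*(-10) = (2 + √42) - 390 = -388 + √42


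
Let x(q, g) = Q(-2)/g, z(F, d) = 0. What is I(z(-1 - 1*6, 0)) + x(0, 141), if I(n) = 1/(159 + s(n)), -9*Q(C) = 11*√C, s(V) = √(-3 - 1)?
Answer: 159/25285 - 2*I/25285 - 11*I*√2/1269 ≈ 0.0062883 - 0.012338*I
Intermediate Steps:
s(V) = 2*I (s(V) = √(-4) = 2*I)
Q(C) = -11*√C/9
I(n) = (159 - 2*I)/25285 (I(n) = 1/(159 + 2*I) = (159 - 2*I)/25285)
x(q, g) = -11*I*√2/(9*g) (x(q, g) = (-11*I*√2/9)/g = -11*I*√2/(9*g))
I(z(-1 - 1*6, 0)) + x(0, 141) = (159/25285 - 2*I/25285) - 11/9*I*√2/141 = (159/25285 - 2*I/25285) - 11/9*I*√2*1/141 = (159/25285 - 2*I/25285) - 11*I*√2/1269 = 159/25285 - 2*I/25285 - 11*I*√2/1269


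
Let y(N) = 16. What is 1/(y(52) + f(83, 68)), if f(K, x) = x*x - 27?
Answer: 1/4613 ≈ 0.00021678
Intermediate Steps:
f(K, x) = -27 + x**2 (f(K, x) = x**2 - 27 = -27 + x**2)
1/(y(52) + f(83, 68)) = 1/(16 + (-27 + 68**2)) = 1/(16 + (-27 + 4624)) = 1/(16 + 4597) = 1/4613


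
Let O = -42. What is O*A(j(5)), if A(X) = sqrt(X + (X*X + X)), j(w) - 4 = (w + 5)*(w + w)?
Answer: -168*sqrt(689) ≈ -4409.8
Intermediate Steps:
j(w) = 4 + 2*w*(5 + w) (j(w) = 4 + (w + 5)*(w + w) = 4 + (5 + w)*(2*w) = 4 + 2*w*(5 + w))
A(X) = sqrt(X**2 + 2*X) (A(X) = sqrt(X + (X**2 + X)) = sqrt(X + (X + X**2)) = sqrt(X**2 + 2*X))
O*A(j(5)) = -42*sqrt(2 + (4 + 2*5**2 + 10*5))*sqrt(4 + 2*5**2 + 10*5) = -42*sqrt(2 + (4 + 2*25 + 50))*sqrt(4 + 2*25 + 50) = -42*sqrt(2 + (4 + 50 + 50))*sqrt(4 + 50 + 50) = -42*2*sqrt(26)*sqrt(2 + 104) = -42*4*sqrt(689) = -168*sqrt(689)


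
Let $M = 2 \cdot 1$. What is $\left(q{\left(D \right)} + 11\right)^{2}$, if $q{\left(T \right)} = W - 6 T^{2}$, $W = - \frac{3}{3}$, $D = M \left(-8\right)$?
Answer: $2328676$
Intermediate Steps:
$M = 2$
$D = -16$ ($D = 2 \left(-8\right) = -16$)
$W = -1$ ($W = \left(-3\right) \frac{1}{3} = -1$)
$q{\left(T \right)} = -1 - 6 T^{2}$
$\left(q{\left(D \right)} + 11\right)^{2} = \left(\left(-1 - 6 \left(-16\right)^{2}\right) + 11\right)^{2} = \left(\left(-1 - 1536\right) + 11\right)^{2} = \left(-1537 + 11\right)^{2} = \left(-1526\right)^{2} = 2328676$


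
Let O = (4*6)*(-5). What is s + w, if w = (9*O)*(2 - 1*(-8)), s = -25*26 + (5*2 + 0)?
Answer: -11440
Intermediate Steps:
O = -120 (O = 24*(-5) = -120)
s = -640 (s = -650 + (10 + 0) = -650 + 10 = -640)
w = -10800 (w = (9*(-120))*(2 - 1*(-8)) = -1080*(2 + 8) = -1080*10 = -10800)
s + w = -640 - 10800 = -11440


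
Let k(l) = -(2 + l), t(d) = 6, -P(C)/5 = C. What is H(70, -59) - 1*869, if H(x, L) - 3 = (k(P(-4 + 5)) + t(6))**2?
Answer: -785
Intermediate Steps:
P(C) = -5*C
k(l) = -2 - l
H(x, L) = 84 (H(x, L) = 3 + ((-2 - (-5)*(-4 + 5)) + 6)**2 = 3 + ((-2 - (-5)) + 6)**2 = 3 + ((-2 - 1*(-5)) + 6)**2 = 3 + ((-2 + 5) + 6)**2 = 3 + (3 + 6)**2 = 3 + 9**2 = 3 + 81 = 84)
H(70, -59) - 1*869 = 84 - 1*869 = 84 - 869 = -785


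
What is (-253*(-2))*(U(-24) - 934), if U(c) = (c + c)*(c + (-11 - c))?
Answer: -205436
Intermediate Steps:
U(c) = -22*c (U(c) = (2*c)*(-11) = -22*c)
(-253*(-2))*(U(-24) - 934) = (-253*(-2))*(-22*(-24) - 934) = 506*(528 - 934) = 506*(-406) = -205436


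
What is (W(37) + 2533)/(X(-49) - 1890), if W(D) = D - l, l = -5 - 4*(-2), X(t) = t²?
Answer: 2567/511 ≈ 5.0235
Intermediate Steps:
l = 3 (l = -5 + 8 = 3)
W(D) = -3 + D (W(D) = D - 1*3 = D - 3 = -3 + D)
(W(37) + 2533)/(X(-49) - 1890) = ((-3 + 37) + 2533)/((-49)² - 1890) = (34 + 2533)/(2401 - 1890) = 2567/511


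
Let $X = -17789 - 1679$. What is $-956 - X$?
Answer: $18512$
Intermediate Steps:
$X = -19468$ ($X = -17789 - 1679 = -19468$)
$-956 - X = -956 - -19468 = -956 + 19468 = 18512$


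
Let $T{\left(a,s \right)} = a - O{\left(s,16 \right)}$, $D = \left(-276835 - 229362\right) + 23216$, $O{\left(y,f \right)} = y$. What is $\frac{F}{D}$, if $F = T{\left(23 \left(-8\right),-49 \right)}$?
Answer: $\frac{135}{482981} \approx 0.00027951$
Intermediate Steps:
$D = -482981$ ($D = -506197 + 23216 = -482981$)
$T{\left(a,s \right)} = a - s$
$F = -135$ ($F = 23 \left(-8\right) - -49 = -184 + 49 = -135$)
$\frac{F}{D} = - \frac{135}{-482981} = \left(-135\right) \left(- \frac{1}{482981}\right) = \frac{135}{482981}$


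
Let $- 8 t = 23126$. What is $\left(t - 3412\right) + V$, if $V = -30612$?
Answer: $- \frac{147659}{4} \approx -36915.0$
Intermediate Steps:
$t = - \frac{11563}{4}$ ($t = \left(- \frac{1}{8}\right) 23126 = - \frac{11563}{4} \approx -2890.8$)
$\left(t - 3412\right) + V = \left(- \frac{11563}{4} - 3412\right) - 30612 = - \frac{25211}{4} - 30612 = - \frac{147659}{4}$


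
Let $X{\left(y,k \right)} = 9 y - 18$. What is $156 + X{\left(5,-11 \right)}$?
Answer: $183$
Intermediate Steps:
$X{\left(y,k \right)} = -18 + 9 y$
$156 + X{\left(5,-11 \right)} = 156 + \left(-18 + 9 \cdot 5\right) = 156 + \left(-18 + 45\right) = 156 + 27 = 183$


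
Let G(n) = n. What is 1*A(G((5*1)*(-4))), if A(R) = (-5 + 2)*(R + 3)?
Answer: 51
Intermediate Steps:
A(R) = -9 - 3*R (A(R) = -3*(3 + R) = -9 - 3*R)
1*A(G((5*1)*(-4))) = 1*(-9 - 3*5*1*(-4)) = 1*(-9 - 15*(-4)) = 1*(-9 - 3*(-20)) = 1*(-9 + 60) = 1*51 = 51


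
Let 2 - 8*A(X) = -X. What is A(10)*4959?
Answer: 14877/2 ≈ 7438.5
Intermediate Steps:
A(X) = ¼ + X/8 (A(X) = ¼ - (-1)*X/8 = ¼ + X/8)
A(10)*4959 = (¼ + (⅛)*10)*4959 = (¼ + 5/4)*4959 = (3/2)*4959 = 14877/2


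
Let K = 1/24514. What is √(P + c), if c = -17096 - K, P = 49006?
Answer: √19175873989846/24514 ≈ 178.63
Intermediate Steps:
K = 1/24514 ≈ 4.0793e-5
c = -419091345/24514 (c = -17096 - 1*1/24514 = -17096 - 1/24514 = -419091345/24514 ≈ -17096.)
√(P + c) = √(49006 - 419091345/24514) = √(782241739/24514) = √19175873989846/24514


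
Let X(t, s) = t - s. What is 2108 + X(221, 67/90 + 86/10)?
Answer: 208769/90 ≈ 2319.7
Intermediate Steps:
2108 + X(221, 67/90 + 86/10) = 2108 + (221 - (67/90 + 86/10)) = 2108 + (221 - (67*(1/90) + 86*(⅒))) = 2108 + (221 - (67/90 + 43/5)) = 2108 + (221 - 1*841/90) = 2108 + (221 - 841/90) = 2108 + 19049/90 = 208769/90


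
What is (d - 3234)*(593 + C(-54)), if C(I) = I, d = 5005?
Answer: 954569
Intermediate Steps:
(d - 3234)*(593 + C(-54)) = (5005 - 3234)*(593 - 54) = 1771*539 = 954569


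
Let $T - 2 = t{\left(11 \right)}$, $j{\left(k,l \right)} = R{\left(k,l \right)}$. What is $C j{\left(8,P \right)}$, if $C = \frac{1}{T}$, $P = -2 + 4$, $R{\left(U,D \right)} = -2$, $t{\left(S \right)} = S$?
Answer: $- \frac{2}{13} \approx -0.15385$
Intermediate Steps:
$P = 2$
$j{\left(k,l \right)} = -2$
$T = 13$ ($T = 2 + 11 = 13$)
$C = \frac{1}{13} \approx 0.076923$
$C j{\left(8,P \right)} = \frac{1}{13} \left(-2\right) = - \frac{2}{13}$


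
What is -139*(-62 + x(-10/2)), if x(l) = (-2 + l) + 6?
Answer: 8757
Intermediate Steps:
x(l) = 4 + l
-139*(-62 + x(-10/2)) = -139*(-62 + (4 - 10/2)) = -139*(-62 + (4 - 10*1/2)) = -139*(-62 + (4 - 5)) = -139*(-62 - 1) = -139*(-63) = 8757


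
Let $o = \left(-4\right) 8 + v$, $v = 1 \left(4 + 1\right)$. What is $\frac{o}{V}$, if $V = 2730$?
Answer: $- \frac{9}{910} \approx -0.0098901$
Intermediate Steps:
$v = 5$ ($v = 1 \cdot 5 = 5$)
$o = -27$ ($o = \left(-4\right) 8 + 5 = -32 + 5 = -27$)
$\frac{o}{V} = - \frac{27}{2730} = \left(-27\right) \frac{1}{2730} = - \frac{9}{910}$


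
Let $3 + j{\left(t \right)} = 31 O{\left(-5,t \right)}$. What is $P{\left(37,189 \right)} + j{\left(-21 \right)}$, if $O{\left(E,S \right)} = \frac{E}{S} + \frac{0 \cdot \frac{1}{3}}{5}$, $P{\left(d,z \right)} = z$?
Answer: $\frac{4061}{21} \approx 193.38$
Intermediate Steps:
$O{\left(E,S \right)} = \frac{E}{S}$ ($O{\left(E,S \right)} = \frac{E}{S} + 0 \cdot \frac{1}{3} \cdot \frac{1}{5} = \frac{E}{S} + 0 \cdot \frac{1}{5} = \frac{E}{S} + 0 = \frac{E}{S}$)
$j{\left(t \right)} = -3 - \frac{155}{t}$ ($j{\left(t \right)} = -3 + 31 \left(- \frac{5}{t}\right) = -3 - \frac{155}{t}$)
$P{\left(37,189 \right)} + j{\left(-21 \right)} = 189 - \left(3 + \frac{155}{-21}\right) = 189 - - \frac{92}{21} = 189 + \left(-3 + \frac{155}{21}\right) = 189 + \frac{92}{21} = \frac{4061}{21}$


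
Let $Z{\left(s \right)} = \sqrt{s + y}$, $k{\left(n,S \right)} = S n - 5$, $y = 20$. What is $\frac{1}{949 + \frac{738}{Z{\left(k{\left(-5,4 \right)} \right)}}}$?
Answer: $\frac{4745}{5047649} + \frac{738 i \sqrt{5}}{5047649} \approx 0.00094004 + 0.00032693 i$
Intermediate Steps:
$k{\left(n,S \right)} = -5 + S n$
$Z{\left(s \right)} = \sqrt{20 + s}$ ($Z{\left(s \right)} = \sqrt{s + 20} = \sqrt{20 + s}$)
$\frac{1}{949 + \frac{738}{Z{\left(k{\left(-5,4 \right)} \right)}}} = \frac{1}{949 + \frac{738}{\sqrt{20 + \left(-5 + 4 \left(-5\right)\right)}}} = \frac{1}{949 + \frac{738}{\sqrt{20 - 25}}} = \frac{1}{949 + \frac{738}{\sqrt{-5}}} = \frac{1}{949 + \frac{738}{i \sqrt{5}}} = \frac{1}{949 + 738 \left(- \frac{i \sqrt{5}}{5}\right)} = \frac{1}{949 - \frac{738 i \sqrt{5}}{5}}$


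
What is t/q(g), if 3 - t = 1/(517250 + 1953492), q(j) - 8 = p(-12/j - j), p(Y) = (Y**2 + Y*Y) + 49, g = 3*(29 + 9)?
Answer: 107032529/931076886022 ≈ 0.00011496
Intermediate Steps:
g = 114 (g = 3*38 = 114)
p(Y) = 49 + 2*Y**2 (p(Y) = (Y**2 + Y**2) + 49 = 2*Y**2 + 49 = 49 + 2*Y**2)
q(j) = 57 + 2*(-j - 12/j)**2 (q(j) = 8 + (49 + 2*(-12/j - j)**2) = 8 + (49 + 2*(-j - 12/j)**2) = 57 + 2*(-j - 12/j)**2)
t = 7412225/2470742 (t = 3 - 1/(517250 + 1953492) = 3 - 1/2470742 = 7412225/2470742 ≈ 3.0000)
t/q(g) = 7412225/(2470742*(105 + 2*114**2 + 288/114**2)) = 7412225/(2470742*(105 + 2*12996 + 288*(1/12996))) = 7412225/(2470742*(105 + 25992 + 8/361)) = 7412225/(2470742*(9421025/361)) = (7412225/2470742)*(361/9421025) = 107032529/931076886022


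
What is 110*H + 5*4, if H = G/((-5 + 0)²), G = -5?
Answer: -2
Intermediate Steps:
H = -⅕ (H = -5/(-5 + 0)² = -5/((-5)²) = -5/25 = -5*1/25 = -⅕ ≈ -0.20000)
110*H + 5*4 = 110*(-⅕) + 5*4 = -22 + 20 = -2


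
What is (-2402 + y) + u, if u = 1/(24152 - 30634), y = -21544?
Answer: -155217973/6482 ≈ -23946.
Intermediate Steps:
u = -1/6482 (u = 1/(-6482) = -1/6482 ≈ -0.00015427)
(-2402 + y) + u = (-2402 - 21544) - 1/6482 = -23946 - 1/6482 = -155217973/6482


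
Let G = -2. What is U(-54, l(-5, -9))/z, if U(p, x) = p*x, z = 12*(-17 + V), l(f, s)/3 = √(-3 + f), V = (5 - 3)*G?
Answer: 9*I*√2/7 ≈ 1.8183*I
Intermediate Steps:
V = -4 (V = (5 - 3)*(-2) = 2*(-2) = -4)
l(f, s) = 3*√(-3 + f)
z = -252 (z = 12*(-17 - 4) = 12*(-21) = -252)
U(-54, l(-5, -9))/z = -162*√(-3 - 5)/(-252) = -162*√(-8)*(-1/252) = -162*2*I*√2*(-1/252) = -324*I*√2*(-1/252) = 9*I*√2/7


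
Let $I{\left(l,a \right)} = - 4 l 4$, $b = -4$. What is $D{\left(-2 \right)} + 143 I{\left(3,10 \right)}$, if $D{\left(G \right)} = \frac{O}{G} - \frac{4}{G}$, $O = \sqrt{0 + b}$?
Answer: $-6862 - i \approx -6862.0 - 1.0 i$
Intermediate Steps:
$I{\left(l,a \right)} = - 16 l$
$O = 2 i$ ($O = \sqrt{0 - 4} = \sqrt{-4} = 2 i \approx 2.0 i$)
$D{\left(G \right)} = - \frac{4}{G} + \frac{2 i}{G}$ ($D{\left(G \right)} = \frac{2 i}{G} - \frac{4}{G} = - \frac{4}{G} + \frac{2 i}{G}$)
$D{\left(-2 \right)} + 143 I{\left(3,10 \right)} = \frac{2 \left(-2 + i\right)}{-2} + 143 \left(\left(-16\right) 3\right) = 2 \left(- \frac{1}{2}\right) \left(-2 + i\right) + 143 \left(-48\right) = \left(2 - i\right) - 6864 = -6862 - i$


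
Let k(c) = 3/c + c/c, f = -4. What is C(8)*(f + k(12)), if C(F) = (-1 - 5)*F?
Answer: 132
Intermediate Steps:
k(c) = 1 + 3/c (k(c) = 3/c + 1 = 1 + 3/c)
C(F) = -6*F
C(8)*(f + k(12)) = (-6*8)*(-4 + (3 + 12)/12) = -48*(-4 + (1/12)*15) = -48*(-4 + 5/4) = -48*(-11/4) = 132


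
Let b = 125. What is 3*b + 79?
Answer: 454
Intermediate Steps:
3*b + 79 = 3*125 + 79 = 375 + 79 = 454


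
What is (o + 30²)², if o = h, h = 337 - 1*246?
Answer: 982081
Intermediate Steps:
h = 91 (h = 337 - 246 = 91)
o = 91
(o + 30²)² = (91 + 30²)² = (91 + 900)² = 991² = 982081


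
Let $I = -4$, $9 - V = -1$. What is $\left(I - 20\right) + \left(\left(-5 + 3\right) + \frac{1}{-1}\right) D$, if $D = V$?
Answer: $-54$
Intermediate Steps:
$V = 10$ ($V = 9 - -1 = 9 + 1 = 10$)
$D = 10$
$\left(I - 20\right) + \left(\left(-5 + 3\right) + \frac{1}{-1}\right) D = \left(-4 - 20\right) + \left(\left(-5 + 3\right) + \frac{1}{-1}\right) 10 = \left(-4 - 20\right) + \left(-2 - 1\right) 10 = -24 - 30 = -54$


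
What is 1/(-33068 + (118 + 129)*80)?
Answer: -1/13308 ≈ -7.5143e-5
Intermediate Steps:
1/(-33068 + (118 + 129)*80) = 1/(-33068 + 247*80) = 1/(-33068 + 19760) = 1/(-13308) = -1/13308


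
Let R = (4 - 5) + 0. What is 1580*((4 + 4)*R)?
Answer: -12640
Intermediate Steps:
R = -1 (R = -1 + 0 = -1)
1580*((4 + 4)*R) = 1580*((4 + 4)*(-1)) = 1580*(8*(-1)) = 1580*(-8) = -12640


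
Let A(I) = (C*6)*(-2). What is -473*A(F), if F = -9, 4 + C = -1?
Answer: -28380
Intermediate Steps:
C = -5 (C = -4 - 1 = -5)
A(I) = 60 (A(I) = -5*6*(-2) = -30*(-2) = 60)
-473*A(F) = -473*60 = -28380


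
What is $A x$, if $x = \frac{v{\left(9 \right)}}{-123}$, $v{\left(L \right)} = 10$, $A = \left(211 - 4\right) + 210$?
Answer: $- \frac{1390}{41} \approx -33.902$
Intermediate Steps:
$A = 417$ ($A = 207 + 210 = 417$)
$x = - \frac{10}{123}$ ($x = \frac{10}{-123} = 10 \left(- \frac{1}{123}\right) = - \frac{10}{123} \approx -0.081301$)
$A x = 417 \left(- \frac{10}{123}\right) = - \frac{1390}{41}$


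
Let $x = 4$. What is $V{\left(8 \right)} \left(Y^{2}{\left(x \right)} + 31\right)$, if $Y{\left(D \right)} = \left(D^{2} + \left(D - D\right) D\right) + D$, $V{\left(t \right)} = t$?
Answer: $3448$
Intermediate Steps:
$Y{\left(D \right)} = D + D^{2}$ ($Y{\left(D \right)} = \left(D^{2} + 0 D\right) + D = \left(D^{2} + 0\right) + D = D^{2} + D = D + D^{2}$)
$V{\left(8 \right)} \left(Y^{2}{\left(x \right)} + 31\right) = 8 \left(\left(4 \left(1 + 4\right)\right)^{2} + 31\right) = 8 \left(\left(4 \cdot 5\right)^{2} + 31\right) = 8 \left(20^{2} + 31\right) = 8 \left(400 + 31\right) = 8 \cdot 431 = 3448$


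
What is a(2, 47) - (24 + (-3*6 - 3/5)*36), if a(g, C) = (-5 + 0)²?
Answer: 3353/5 ≈ 670.60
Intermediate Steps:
a(g, C) = 25 (a(g, C) = (-5)² = 25)
a(2, 47) - (24 + (-3*6 - 3/5)*36) = 25 - (24 + (-3*6 - 3/5)*36) = 25 - (24 + (-18 - 3*⅕)*36) = 25 - (24 + (-18 - ⅗)*36) = 25 - (24 - 93/5*36) = 25 - (24 - 3348/5) = 25 - 1*(-3228/5) = 25 + 3228/5 = 3353/5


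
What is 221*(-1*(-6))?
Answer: 1326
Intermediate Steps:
221*(-1*(-6)) = 221*6 = 1326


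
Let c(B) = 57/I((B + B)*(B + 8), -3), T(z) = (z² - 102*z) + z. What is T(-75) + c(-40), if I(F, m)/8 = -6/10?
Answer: 105505/8 ≈ 13188.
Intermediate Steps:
T(z) = z² - 101*z
I(F, m) = -24/5 (I(F, m) = 8*(-6/10) = 8*(-6*⅒) = 8*(-⅗) = -24/5)
c(B) = -95/8 (c(B) = 57/(-24/5) = 57*(-5/24) = -95/8)
T(-75) + c(-40) = -75*(-101 - 75) - 95/8 = -75*(-176) - 95/8 = 13200 - 95/8 = 105505/8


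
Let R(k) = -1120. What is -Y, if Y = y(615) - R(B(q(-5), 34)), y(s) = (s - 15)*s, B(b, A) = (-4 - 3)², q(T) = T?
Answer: -370120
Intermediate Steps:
B(b, A) = 49 (B(b, A) = (-7)² = 49)
y(s) = s*(-15 + s) (y(s) = (-15 + s)*s = s*(-15 + s))
Y = 370120 (Y = 615*(-15 + 615) - 1*(-1120) = 615*600 + 1120 = 369000 + 1120 = 370120)
-Y = -1*370120 = -370120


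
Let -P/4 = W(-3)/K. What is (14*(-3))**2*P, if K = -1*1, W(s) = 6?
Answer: 42336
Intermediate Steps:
K = -1
P = 24 (P = -24/(-1) = -24*(-1) = -4*(-6) = 24)
(14*(-3))**2*P = (14*(-3))**2*24 = (-42)**2*24 = 1764*24 = 42336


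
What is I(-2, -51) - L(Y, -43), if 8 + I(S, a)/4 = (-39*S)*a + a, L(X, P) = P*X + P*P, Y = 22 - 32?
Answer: -18427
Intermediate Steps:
Y = -10
L(X, P) = P**2 + P*X (L(X, P) = P*X + P**2 = P**2 + P*X)
I(S, a) = -32 + 4*a - 156*S*a (I(S, a) = -32 + 4*((-39*S)*a + a) = -32 + 4*(-39*S*a + a) = -32 + 4*(a - 39*S*a) = -32 + (4*a - 156*S*a) = -32 + 4*a - 156*S*a)
I(-2, -51) - L(Y, -43) = (-32 + 4*(-51) - 156*(-2)*(-51)) - (-43)*(-43 - 10) = (-32 - 204 - 15912) - (-43)*(-53) = -16148 - 1*2279 = -16148 - 2279 = -18427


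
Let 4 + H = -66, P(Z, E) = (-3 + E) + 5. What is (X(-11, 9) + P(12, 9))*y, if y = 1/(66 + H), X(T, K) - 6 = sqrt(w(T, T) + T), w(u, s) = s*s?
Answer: -17/4 - sqrt(110)/4 ≈ -6.8720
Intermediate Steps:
w(u, s) = s**2
P(Z, E) = 2 + E
H = -70 (H = -4 - 66 = -70)
X(T, K) = 6 + sqrt(T + T**2) (X(T, K) = 6 + sqrt(T**2 + T) = 6 + sqrt(T + T**2))
y = -1/4 (y = 1/(66 - 70) = 1/(-4) = -1/4 ≈ -0.25000)
(X(-11, 9) + P(12, 9))*y = ((6 + sqrt(-11*(1 - 11))) + (2 + 9))*(-1/4) = ((6 + sqrt(-11*(-10))) + 11)*(-1/4) = ((6 + sqrt(110)) + 11)*(-1/4) = (17 + sqrt(110))*(-1/4) = -17/4 - sqrt(110)/4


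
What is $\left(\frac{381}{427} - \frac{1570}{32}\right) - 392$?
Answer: $- \frac{3007243}{6832} \approx -440.17$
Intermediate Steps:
$\left(\frac{381}{427} - \frac{1570}{32}\right) - 392 = \left(381 \cdot \frac{1}{427} - \frac{785}{16}\right) - 392 = \left(\frac{381}{427} - \frac{785}{16}\right) - 392 = - \frac{329099}{6832} - 392 = - \frac{3007243}{6832}$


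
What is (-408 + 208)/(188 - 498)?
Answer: 20/31 ≈ 0.64516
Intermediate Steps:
(-408 + 208)/(188 - 498) = -200/(-310) = -200*(-1/310) = 20/31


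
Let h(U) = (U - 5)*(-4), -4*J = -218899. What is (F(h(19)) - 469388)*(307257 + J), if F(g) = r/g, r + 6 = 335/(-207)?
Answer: -7878379480791313/46368 ≈ -1.6991e+11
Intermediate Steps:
J = 218899/4 (J = -1/4*(-218899) = 218899/4 ≈ 54725.)
r = -1577/207 (r = -6 + 335/(-207) = -6 + 335*(-1/207) = -6 - 335/207 = -1577/207 ≈ -7.6184)
h(U) = 20 - 4*U (h(U) = (-5 + U)*(-4) = 20 - 4*U)
F(g) = -1577/(207*g)
(F(h(19)) - 469388)*(307257 + J) = (-1577/(207*(20 - 4*19)) - 469388)*(307257 + 218899/4) = (-1577/(207*(20 - 76)) - 469388)*(1447927/4) = (-1577/207/(-56) - 469388)*(1447927/4) = (-1577/207*(-1/56) - 469388)*(1447927/4) = (1577/11592 - 469388)*(1447927/4) = -5441144119/11592*1447927/4 = -7878379480791313/46368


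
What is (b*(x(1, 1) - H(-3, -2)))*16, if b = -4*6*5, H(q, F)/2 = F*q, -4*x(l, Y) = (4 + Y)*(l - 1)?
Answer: 23040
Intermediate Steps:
x(l, Y) = -(-1 + l)*(4 + Y)/4 (x(l, Y) = -(4 + Y)*(l - 1)/4 = -(4 + Y)*(-1 + l)/4 = -(-1 + l)*(4 + Y)/4)
H(q, F) = 2*F*q (H(q, F) = 2*(F*q) = 2*F*q)
b = -120 (b = -24*5 = -120)
(b*(x(1, 1) - H(-3, -2)))*16 = -120*((1 - 1*1 + (¼)*1 - ¼*1*1) - 2*(-2)*(-3))*16 = -120*((1 - 1 + ¼ - ¼) - 1*12)*16 = -120*(0 - 12)*16 = -120*(-12)*16 = 1440*16 = 23040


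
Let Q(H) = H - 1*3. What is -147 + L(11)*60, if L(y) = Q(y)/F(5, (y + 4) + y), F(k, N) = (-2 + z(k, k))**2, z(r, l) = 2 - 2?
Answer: -27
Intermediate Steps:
z(r, l) = 0
Q(H) = -3 + H (Q(H) = H - 3 = -3 + H)
F(k, N) = 4 (F(k, N) = (-2 + 0)**2 = (-2)**2 = 4)
L(y) = -3/4 + y/4 (L(y) = (-3 + y)/4 = (-3 + y)*(1/4) = -3/4 + y/4)
-147 + L(11)*60 = -147 + (-3/4 + (1/4)*11)*60 = -147 + (-3/4 + 11/4)*60 = -147 + 2*60 = -147 + 120 = -27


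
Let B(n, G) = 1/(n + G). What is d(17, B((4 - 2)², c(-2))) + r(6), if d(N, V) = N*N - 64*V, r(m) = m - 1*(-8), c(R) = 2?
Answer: 877/3 ≈ 292.33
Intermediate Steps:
r(m) = 8 + m (r(m) = m + 8 = 8 + m)
B(n, G) = 1/(G + n)
d(N, V) = N² - 64*V
d(17, B((4 - 2)², c(-2))) + r(6) = (17² - 64/(2 + (4 - 2)²)) + (8 + 6) = (289 - 64/(2 + 2²)) + 14 = (289 - 64/(2 + 4)) + 14 = (289 - 64/6) + 14 = (289 - 64*⅙) + 14 = (289 - 32/3) + 14 = 835/3 + 14 = 877/3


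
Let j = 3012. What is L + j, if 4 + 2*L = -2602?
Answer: 1709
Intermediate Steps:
L = -1303 (L = -2 + (½)*(-2602) = -2 - 1301 = -1303)
L + j = -1303 + 3012 = 1709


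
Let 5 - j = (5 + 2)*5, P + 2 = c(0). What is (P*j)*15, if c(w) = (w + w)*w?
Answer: 900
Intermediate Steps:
c(w) = 2*w² (c(w) = (2*w)*w = 2*w²)
P = -2 (P = -2 + 2*0² = -2 + 2*0 = -2 + 0 = -2)
j = -30 (j = 5 - (5 + 2)*5 = 5 - 7*5 = 5 - 1*35 = 5 - 35 = -30)
(P*j)*15 = -2*(-30)*15 = 60*15 = 900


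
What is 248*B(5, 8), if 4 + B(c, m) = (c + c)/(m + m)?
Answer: -837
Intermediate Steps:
B(c, m) = -4 + c/m (B(c, m) = -4 + (c + c)/(m + m) = -4 + (2*c)/((2*m)) = -4 + (2*c)*(1/(2*m)) = -4 + c/m)
248*B(5, 8) = 248*(-4 + 5/8) = 248*(-27/8) = -837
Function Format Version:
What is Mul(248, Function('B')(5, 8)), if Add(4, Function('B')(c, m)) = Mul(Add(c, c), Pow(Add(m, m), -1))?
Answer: -837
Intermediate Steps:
Function('B')(c, m) = Add(-4, Mul(c, Pow(m, -1))) (Function('B')(c, m) = Add(-4, Mul(Add(c, c), Pow(Add(m, m), -1))) = Add(-4, Mul(Mul(2, c), Pow(Mul(2, m), -1))) = Add(-4, Mul(Mul(2, c), Mul(Rational(1, 2), Pow(m, -1)))) = Add(-4, Mul(c, Pow(m, -1))))
Mul(248, Function('B')(5, 8)) = Mul(248, Add(-4, Mul(5, Pow(8, -1)))) = Mul(248, Add(-4, Mul(5, Rational(1, 8)))) = Mul(248, Add(-4, Rational(5, 8))) = Mul(248, Rational(-27, 8)) = -837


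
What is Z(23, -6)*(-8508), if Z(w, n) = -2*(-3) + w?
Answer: -246732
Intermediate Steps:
Z(w, n) = 6 + w
Z(23, -6)*(-8508) = (6 + 23)*(-8508) = 29*(-8508) = -246732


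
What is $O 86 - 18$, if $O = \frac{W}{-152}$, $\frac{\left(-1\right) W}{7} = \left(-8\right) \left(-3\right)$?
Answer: $\frac{1464}{19} \approx 77.053$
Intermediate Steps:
$W = -168$ ($W = - 7 \left(\left(-8\right) \left(-3\right)\right) = \left(-7\right) 24 = -168$)
$O = \frac{21}{19}$ ($O = - \frac{168}{-152} = \left(-168\right) \left(- \frac{1}{152}\right) = \frac{21}{19} \approx 1.1053$)
$O 86 - 18 = \frac{21}{19} \cdot 86 - 18 = \frac{1806}{19} - 18 = \frac{1464}{19}$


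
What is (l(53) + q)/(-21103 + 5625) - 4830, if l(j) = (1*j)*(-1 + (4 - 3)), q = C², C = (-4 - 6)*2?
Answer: -37379570/7739 ≈ -4830.0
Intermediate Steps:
C = -20 (C = -10*2 = -20)
q = 400 (q = (-20)² = 400)
l(j) = 0 (l(j) = j*(-1 + 1) = j*0 = 0)
(l(53) + q)/(-21103 + 5625) - 4830 = (0 + 400)/(-21103 + 5625) - 4830 = 400/(-15478) - 4830 = 400*(-1/15478) - 4830 = -200/7739 - 4830 = -37379570/7739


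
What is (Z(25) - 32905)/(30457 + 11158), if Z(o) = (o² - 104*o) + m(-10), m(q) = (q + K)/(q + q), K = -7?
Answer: -697583/832300 ≈ -0.83814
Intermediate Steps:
m(q) = (-7 + q)/(2*q) (m(q) = (q - 7)/(q + q) = (-7 + q)/((2*q)) = (-7 + q)*(1/(2*q)) = (-7 + q)/(2*q))
Z(o) = 17/20 + o² - 104*o (Z(o) = (o² - 104*o) + (½)*(-7 - 10)/(-10) = (o² - 104*o) + (½)*(-⅒)*(-17) = (o² - 104*o) + 17/20 = 17/20 + o² - 104*o)
(Z(25) - 32905)/(30457 + 11158) = ((17/20 + 25² - 104*25) - 32905)/(30457 + 11158) = ((17/20 + 625 - 2600) - 32905)/41615 = (-39483/20 - 32905)*(1/41615) = -697583/20*1/41615 = -697583/832300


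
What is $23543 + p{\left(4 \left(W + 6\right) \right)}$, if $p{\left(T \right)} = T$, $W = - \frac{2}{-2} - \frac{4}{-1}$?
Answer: $23587$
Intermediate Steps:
$W = 5$ ($W = \left(-2\right) \left(- \frac{1}{2}\right) - -4 = 1 + 4 = 5$)
$23543 + p{\left(4 \left(W + 6\right) \right)} = 23543 + 4 \left(5 + 6\right) = 23543 + 4 \cdot 11 = 23543 + 44 = 23587$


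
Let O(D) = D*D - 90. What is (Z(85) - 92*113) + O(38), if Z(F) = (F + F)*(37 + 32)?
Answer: 2688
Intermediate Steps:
Z(F) = 138*F (Z(F) = (2*F)*69 = 138*F)
O(D) = -90 + D**2 (O(D) = D**2 - 90 = -90 + D**2)
(Z(85) - 92*113) + O(38) = (138*85 - 92*113) + (-90 + 38**2) = (11730 - 10396) + (-90 + 1444) = 1334 + 1354 = 2688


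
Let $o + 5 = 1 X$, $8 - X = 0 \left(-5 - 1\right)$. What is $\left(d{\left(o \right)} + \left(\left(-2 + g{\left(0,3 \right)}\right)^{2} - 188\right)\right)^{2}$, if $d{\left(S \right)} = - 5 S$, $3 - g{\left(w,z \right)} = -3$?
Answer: $34969$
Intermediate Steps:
$X = 8$ ($X = 8 - 0 \left(-5 - 1\right) = 8 - 0 \left(-6\right) = 8 - 0 = 8 + 0 = 8$)
$g{\left(w,z \right)} = 6$ ($g{\left(w,z \right)} = 3 - -3 = 3 + 3 = 6$)
$o = 3$ ($o = -5 + 1 \cdot 8 = -5 + 8 = 3$)
$\left(d{\left(o \right)} + \left(\left(-2 + g{\left(0,3 \right)}\right)^{2} - 188\right)\right)^{2} = \left(\left(-5\right) 3 - \left(188 - \left(-2 + 6\right)^{2}\right)\right)^{2} = \left(-15 - \left(188 - 4^{2}\right)\right)^{2} = \left(-15 + \left(16 - 188\right)\right)^{2} = \left(-15 - 172\right)^{2} = \left(-187\right)^{2} = 34969$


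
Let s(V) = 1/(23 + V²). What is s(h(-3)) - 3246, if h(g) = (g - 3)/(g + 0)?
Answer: -87641/27 ≈ -3246.0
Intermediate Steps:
h(g) = (-3 + g)/g
s(h(-3)) - 3246 = 1/(23 + ((-3 - 3)/(-3))²) - 3246 = 1/(23 + (-⅓*(-6))²) - 3246 = 1/(23 + 2²) - 3246 = 1/(23 + 4) - 3246 = 1/27 - 3246 = -87641/27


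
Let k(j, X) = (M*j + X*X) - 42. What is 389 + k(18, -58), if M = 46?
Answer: 4539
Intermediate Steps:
k(j, X) = -42 + X² + 46*j (k(j, X) = (46*j + X*X) - 42 = (46*j + X²) - 42 = (X² + 46*j) - 42 = -42 + X² + 46*j)
389 + k(18, -58) = 389 + (-42 + (-58)² + 46*18) = 389 + (-42 + 3364 + 828) = 389 + 4150 = 4539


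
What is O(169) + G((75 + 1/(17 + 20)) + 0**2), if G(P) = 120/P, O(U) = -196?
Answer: -67457/347 ≈ -194.40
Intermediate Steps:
O(169) + G((75 + 1/(17 + 20)) + 0**2) = -196 + 120/((75 + 1/(17 + 20)) + 0**2) = -196 + 120/((75 + 1/37) + 0) = -196 + 120/(2776/37 + 0) = -196 + 120/(2776/37) = -196 + 120*(37/2776) = -196 + 555/347 = -67457/347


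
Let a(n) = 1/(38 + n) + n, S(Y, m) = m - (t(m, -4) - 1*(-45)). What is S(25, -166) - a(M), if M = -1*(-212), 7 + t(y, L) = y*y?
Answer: -6993001/250 ≈ -27972.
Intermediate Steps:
t(y, L) = -7 + y² (t(y, L) = -7 + y*y = -7 + y²)
S(Y, m) = -38 + m - m² (S(Y, m) = m - ((-7 + m²) - 1*(-45)) = m - ((-7 + m²) + 45) = m - (38 + m²) = m + (-38 - m²) = -38 + m - m²)
M = 212
a(n) = n + 1/(38 + n)
S(25, -166) - a(M) = (-38 - 166 - 1*(-166)²) - (1 + 212² + 38*212)/(38 + 212) = (-38 - 166 - 1*27556) - (1 + 44944 + 8056)/250 = (-38 - 166 - 27556) - 53001/250 = -27760 - 1*53001/250 = -27760 - 53001/250 = -6993001/250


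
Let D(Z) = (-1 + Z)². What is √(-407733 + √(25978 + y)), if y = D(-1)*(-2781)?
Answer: √(-407733 + √14854) ≈ 638.44*I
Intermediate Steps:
y = -11124 (y = (-1 - 1)²*(-2781) = (-2)²*(-2781) = 4*(-2781) = -11124)
√(-407733 + √(25978 + y)) = √(-407733 + √(25978 - 11124)) = √(-407733 + √14854)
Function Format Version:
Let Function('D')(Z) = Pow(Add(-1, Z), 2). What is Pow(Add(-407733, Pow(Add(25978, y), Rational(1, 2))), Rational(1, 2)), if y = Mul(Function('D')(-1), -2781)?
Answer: Pow(Add(-407733, Pow(14854, Rational(1, 2))), Rational(1, 2)) ≈ Mul(638.44, I)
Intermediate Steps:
y = -11124 (y = Mul(Pow(Add(-1, -1), 2), -2781) = Mul(Pow(-2, 2), -2781) = Mul(4, -2781) = -11124)
Pow(Add(-407733, Pow(Add(25978, y), Rational(1, 2))), Rational(1, 2)) = Pow(Add(-407733, Pow(Add(25978, -11124), Rational(1, 2))), Rational(1, 2)) = Pow(Add(-407733, Pow(14854, Rational(1, 2))), Rational(1, 2))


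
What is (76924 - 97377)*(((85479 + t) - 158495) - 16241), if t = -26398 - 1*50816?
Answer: 3404831363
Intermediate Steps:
t = -77214 (t = -26398 - 50816 = -77214)
(76924 - 97377)*(((85479 + t) - 158495) - 16241) = (76924 - 97377)*(((85479 - 77214) - 158495) - 16241) = -20453*((8265 - 158495) - 16241) = -20453*(-150230 - 16241) = -20453*(-166471) = 3404831363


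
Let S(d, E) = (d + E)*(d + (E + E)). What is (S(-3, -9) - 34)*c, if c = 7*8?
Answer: 12208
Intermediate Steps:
S(d, E) = (E + d)*(d + 2*E)
c = 56
(S(-3, -9) - 34)*c = (((-3)² + 2*(-9)² + 3*(-9)*(-3)) - 34)*56 = ((9 + 2*81 + 81) - 34)*56 = ((9 + 162 + 81) - 34)*56 = (252 - 34)*56 = 218*56 = 12208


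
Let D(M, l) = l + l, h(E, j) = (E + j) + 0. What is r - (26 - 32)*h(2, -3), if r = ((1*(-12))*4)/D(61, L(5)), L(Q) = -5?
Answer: -6/5 ≈ -1.2000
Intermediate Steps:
h(E, j) = E + j
D(M, l) = 2*l
r = 24/5 (r = ((1*(-12))*4)/((2*(-5))) = -12*4/(-10) = -48*(-1/10) = 24/5 ≈ 4.8000)
r - (26 - 32)*h(2, -3) = 24/5 - (26 - 32)*(2 - 3) = 24/5 - (-6)*(-1) = 24/5 - 1*6 = 24/5 - 6 = -6/5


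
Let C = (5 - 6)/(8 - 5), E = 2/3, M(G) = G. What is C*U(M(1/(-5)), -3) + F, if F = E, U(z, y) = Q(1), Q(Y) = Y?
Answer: ⅓ ≈ 0.33333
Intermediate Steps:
U(z, y) = 1
E = ⅔ (E = 2*(⅓) = ⅔ ≈ 0.66667)
F = ⅔ ≈ 0.66667
C = -⅓ (C = -1/3 = -1*⅓ = -⅓ ≈ -0.33333)
C*U(M(1/(-5)), -3) + F = -⅓*1 + ⅔ = -⅓ + ⅔ = ⅓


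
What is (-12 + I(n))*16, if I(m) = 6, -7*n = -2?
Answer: -96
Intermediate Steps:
n = 2/7 (n = -⅐*(-2) = 2/7 ≈ 0.28571)
(-12 + I(n))*16 = (-12 + 6)*16 = -6*16 = -96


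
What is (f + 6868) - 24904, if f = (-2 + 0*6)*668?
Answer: -19372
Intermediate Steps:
f = -1336 (f = (-2 + 0)*668 = -2*668 = -1336)
(f + 6868) - 24904 = (-1336 + 6868) - 24904 = 5532 - 24904 = -19372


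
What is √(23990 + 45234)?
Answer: 2*√17306 ≈ 263.10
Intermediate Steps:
√(23990 + 45234) = √69224 = 2*√17306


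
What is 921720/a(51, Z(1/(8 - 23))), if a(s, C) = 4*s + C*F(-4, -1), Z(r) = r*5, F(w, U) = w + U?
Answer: 2765160/617 ≈ 4481.6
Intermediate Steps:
F(w, U) = U + w
Z(r) = 5*r
a(s, C) = -5*C + 4*s (a(s, C) = 4*s + C*(-1 - 4) = 4*s + C*(-5) = 4*s - 5*C = -5*C + 4*s)
921720/a(51, Z(1/(8 - 23))) = 921720/(-25/(8 - 23) + 4*51) = 921720/(-25/(-15) + 204) = 921720/(-25*(-1)/15 + 204) = 921720/(-5*(-1/3) + 204) = 921720/(5/3 + 204) = 921720/(617/3) = 921720*(3/617) = 2765160/617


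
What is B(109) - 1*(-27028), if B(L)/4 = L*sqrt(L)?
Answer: 27028 + 436*sqrt(109) ≈ 31580.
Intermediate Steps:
B(L) = 4*L**(3/2) (B(L) = 4*(L*sqrt(L)) = 4*L**(3/2))
B(109) - 1*(-27028) = 4*109**(3/2) - 1*(-27028) = 4*(109*sqrt(109)) + 27028 = 436*sqrt(109) + 27028 = 27028 + 436*sqrt(109)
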